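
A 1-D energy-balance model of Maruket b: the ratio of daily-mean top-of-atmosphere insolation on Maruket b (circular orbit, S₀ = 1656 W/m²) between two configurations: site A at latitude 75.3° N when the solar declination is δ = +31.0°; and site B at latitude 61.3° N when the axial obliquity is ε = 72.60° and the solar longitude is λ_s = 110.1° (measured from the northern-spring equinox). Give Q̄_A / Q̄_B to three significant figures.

Q̄_A / Q̄_B ≈ 0.634

— Configuration A (φ=+75.3°):
cos H₀ = −tan(+75.3°) tan(+31.000°) = -2.2903 ≤ −1 ⇒ polar day, H₀ = π.
Bracket: H₀ sin φ sin δ + cos φ cos δ sin H₀ = 3.1416×0.96727×0.51504 + 0.25376×0.85717×0.00000 = 1.565091 + 0.000000 = 1.565091.
Q̄ = (S₀/π) × [bracket] = (1656/π) × 1.565091 = 824.99 W/m².
— Configuration B (φ=+61.3°):
Solar declination: sin δ = sin ε · sin λ_s = sin 72.60° × sin 110.1° = 0.89612, so δ = +63.653°.
cos H₀ = −tan(+61.3°) tan(+63.653°) = -3.6881 ≤ −1 ⇒ polar day, H₀ = π.
Bracket: H₀ sin φ sin δ + cos φ cos δ sin H₀ = 3.1416×0.87715×0.89612 + 0.48022×0.44381×0.00000 = 2.469397 + 0.000000 = 2.469397.
Q̄ = (S₀/π) × [bracket] = (1656/π) × 2.469397 = 1301.7 W/m².
Ratio Q̄_A / Q̄_B = 824.99 / 1301.7 = 0.6338.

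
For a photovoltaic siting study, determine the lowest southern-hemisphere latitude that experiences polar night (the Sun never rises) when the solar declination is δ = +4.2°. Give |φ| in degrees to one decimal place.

|φ| = 85.8°

Polar night requires cos H₀ = −tan φ tan δ ≥ 1, i.e. tan φ tan δ ≤ −1.
The boundary is |tan φ| · |tan δ| = 1, so |φ| = 90° − |δ| = 90° − 4.2° = 85.8° in the southern hemisphere.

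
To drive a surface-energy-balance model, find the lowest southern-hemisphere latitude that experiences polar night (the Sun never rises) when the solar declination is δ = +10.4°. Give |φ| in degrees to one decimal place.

|φ| = 79.6°

Polar night requires cos H₀ = −tan φ tan δ ≥ 1, i.e. tan φ tan δ ≤ −1.
The boundary is |tan φ| · |tan δ| = 1, so |φ| = 90° − |δ| = 90° − 10.4° = 79.6° in the southern hemisphere.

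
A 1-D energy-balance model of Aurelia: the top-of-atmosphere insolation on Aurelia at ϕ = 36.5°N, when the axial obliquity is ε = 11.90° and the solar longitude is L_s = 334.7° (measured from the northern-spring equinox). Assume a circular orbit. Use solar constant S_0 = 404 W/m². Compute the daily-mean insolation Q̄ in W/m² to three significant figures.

Solar declination: sin δ = sin ε · sin L_s = sin 11.90° × sin 334.7° = -0.08812, so δ = -5.056°.
cos h₀ = −tan(+36.5°) tan(-5.056°) = 0.0655, h₀ = 1.5053 rad.
Bracket: h₀ sin ϕ sin δ + cos ϕ cos δ sin h₀ = 1.5053×0.59482×-0.08812 + 0.80386×0.99611×0.99786 = -0.078901 + 0.799019 = 0.720118.
Q̄ = (S_0/π) × [bracket] = (404/π) × 0.720118 = 92.61 W/m².

Q̄ ≈ 92.6 W/m²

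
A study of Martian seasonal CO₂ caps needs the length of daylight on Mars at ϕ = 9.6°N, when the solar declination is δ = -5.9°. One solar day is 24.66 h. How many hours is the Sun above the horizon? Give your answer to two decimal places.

cos h₀ = −tan ϕ · tan δ = −tan(+9.6°) × tan(-5.900°) = 0.0175, so h₀ = 1.5533 rad = 89.00°.
Daylight = 2h₀/(2π) × 24.66 h = (1.5533/π) × 24.66 = 12.19 h.

12.19 h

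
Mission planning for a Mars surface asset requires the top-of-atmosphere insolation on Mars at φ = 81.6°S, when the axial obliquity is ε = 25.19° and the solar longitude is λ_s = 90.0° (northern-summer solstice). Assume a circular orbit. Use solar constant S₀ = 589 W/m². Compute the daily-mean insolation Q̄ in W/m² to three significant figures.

Q̄ ≈ 0.00 W/m²

Solar declination: sin δ = sin ε · sin λ_s = sin 25.19° × sin 90.0° = 0.42562, so δ = +25.190°.
cos H₀ = −tan(-81.6°) tan(+25.190°) = 3.1852 ≥ 1 ⇒ polar night, H₀ = 0 and Q̄ = 0.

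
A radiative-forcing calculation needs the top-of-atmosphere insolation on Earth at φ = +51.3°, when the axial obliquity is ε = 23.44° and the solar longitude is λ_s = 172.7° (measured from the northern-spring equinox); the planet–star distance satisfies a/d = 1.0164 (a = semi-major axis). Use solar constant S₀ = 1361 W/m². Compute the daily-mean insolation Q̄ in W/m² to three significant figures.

Q̄ ≈ 308 W/m²

Solar declination: sin δ = sin ε · sin λ_s = sin 23.44° × sin 172.7° = 0.05054, so δ = +2.897°.
cos H₀ = −tan(+51.3°) tan(+2.897°) = -0.0632, H₀ = 1.6340 rad.
Bracket: H₀ sin φ sin δ + cos φ cos δ sin H₀ = 1.6340×0.78043×0.05054 + 0.62524×0.99872×0.99800 = 0.064450 + 0.623191 = 0.687641.
Inverse-square distance factor (a/d)² = 1.0164² = 1.033069.
Q̄ = (S₀/π) × 1.033069 × [bracket] = (1361/π) × 1.033069 × 0.687641 = 307.8 W/m².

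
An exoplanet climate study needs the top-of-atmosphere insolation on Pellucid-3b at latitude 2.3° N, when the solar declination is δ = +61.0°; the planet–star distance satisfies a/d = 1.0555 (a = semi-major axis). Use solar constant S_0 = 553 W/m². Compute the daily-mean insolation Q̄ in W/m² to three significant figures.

Q̄ ≈ 106 W/m²

cos h₀ = −tan(+2.3°) tan(+61.000°) = -0.0725, h₀ = 1.6433 rad.
Bracket: h₀ sin ϕ sin δ + cos ϕ cos δ sin h₀ = 1.6433×0.04013×0.87462 + 0.99919×0.48481×0.99737 = 0.057677 + 0.483143 = 0.540820.
Inverse-square distance factor (a/d)² = 1.0555² = 1.114080.
Q̄ = (S_0/π) × 1.114080 × [bracket] = (553/π) × 1.114080 × 0.540820 = 106.1 W/m².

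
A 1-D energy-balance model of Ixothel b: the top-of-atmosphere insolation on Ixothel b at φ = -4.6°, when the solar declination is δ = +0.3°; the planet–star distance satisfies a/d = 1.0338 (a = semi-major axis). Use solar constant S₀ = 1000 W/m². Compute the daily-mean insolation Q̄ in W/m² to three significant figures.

Q̄ ≈ 339 W/m²

cos H₀ = −tan(-4.6°) tan(+0.300°) = 0.0004, H₀ = 1.5704 rad.
Bracket: H₀ sin φ sin δ + cos φ cos δ sin H₀ = 1.5704×-0.08020×0.00524 + 0.99678×0.99999×1.00000 = -0.000660 + 0.996770 = 0.996110.
Inverse-square distance factor (a/d)² = 1.0338² = 1.068742.
Q̄ = (S₀/π) × 1.068742 × [bracket] = (1000/π) × 1.068742 × 0.996110 = 338.9 W/m².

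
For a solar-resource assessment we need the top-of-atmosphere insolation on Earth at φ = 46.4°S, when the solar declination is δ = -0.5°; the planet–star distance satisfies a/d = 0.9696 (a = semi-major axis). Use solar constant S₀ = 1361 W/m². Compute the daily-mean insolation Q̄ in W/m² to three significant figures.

Q̄ ≈ 285 W/m²

cos H₀ = −tan(-46.4°) tan(-0.500°) = -0.0092, H₀ = 1.5800 rad.
Bracket: H₀ sin φ sin δ + cos φ cos δ sin H₀ = 1.5800×-0.72417×-0.00873 + 0.68962×0.99996×0.99996 = 0.009989 + 0.689565 = 0.699554.
Inverse-square distance factor (a/d)² = 0.9696² = 0.940124.
Q̄ = (S₀/π) × 0.940124 × [bracket] = (1361/π) × 0.940124 × 0.699554 = 284.9 W/m².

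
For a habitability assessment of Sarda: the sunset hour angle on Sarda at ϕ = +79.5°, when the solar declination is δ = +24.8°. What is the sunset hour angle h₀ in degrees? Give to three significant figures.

Sunrise equation: cos h₀ = −tan ϕ · tan δ = -2.4931 ≤ −1, so the host star never sets (polar day) and h₀ = π.

h₀ = 180°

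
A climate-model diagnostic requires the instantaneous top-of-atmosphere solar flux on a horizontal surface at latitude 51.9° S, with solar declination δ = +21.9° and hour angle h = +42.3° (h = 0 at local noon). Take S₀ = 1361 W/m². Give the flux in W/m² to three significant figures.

177 W/m²

cos θ_z = sin φ sin δ + cos φ cos δ cos h = -0.293517 + 0.423445 = 0.129928.
Flux = S₀ · cos θ_z = 1361 × 0.129928 = 176.8 W/m².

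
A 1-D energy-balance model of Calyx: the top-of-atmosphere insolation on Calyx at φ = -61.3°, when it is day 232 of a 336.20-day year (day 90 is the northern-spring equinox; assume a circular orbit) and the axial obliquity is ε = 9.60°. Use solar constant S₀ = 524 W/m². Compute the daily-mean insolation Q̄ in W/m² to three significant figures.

Q̄ ≈ 62.7 W/m²

Solar longitude: λ_s = 360° × (232 − 90)/336.20 = 152.052°.
sin δ = sin 9.60° × sin 152.052° = 0.07816, so δ = +4.483°.
cos H₀ = −tan(-61.3°) tan(+4.483°) = 0.1432, H₀ = 1.4271 rad.
Bracket: H₀ sin φ sin δ + cos φ cos δ sin H₀ = 1.4271×-0.87715×0.07816 + 0.48022×0.99694×0.98969 = -0.097839 + 0.473815 = 0.375976.
Q̄ = (S₀/π) × [bracket] = (524/π) × 0.375976 = 62.71 W/m².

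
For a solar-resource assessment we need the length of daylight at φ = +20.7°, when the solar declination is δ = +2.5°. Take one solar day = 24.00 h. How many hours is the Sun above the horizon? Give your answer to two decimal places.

12.13 h

cos H₀ = −tan φ · tan δ = −tan(+20.7°) × tan(+2.500°) = -0.0165, so H₀ = 1.5873 rad = 90.95°.
Daylight = 2H₀/(2π) × 24.00 h = (1.5873/π) × 24.00 = 12.13 h.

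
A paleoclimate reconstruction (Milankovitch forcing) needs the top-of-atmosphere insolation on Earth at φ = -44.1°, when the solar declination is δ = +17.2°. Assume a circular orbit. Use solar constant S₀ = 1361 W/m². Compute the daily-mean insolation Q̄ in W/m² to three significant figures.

cos H₀ = −tan(-44.1°) tan(+17.200°) = 0.3000, H₀ = 1.2661 rad.
Bracket: H₀ sin φ sin δ + cos φ cos δ sin H₀ = 1.2661×-0.69591×0.29571 + 0.71813×0.95528×0.95395 = -0.260548 + 0.654424 = 0.393876.
Q̄ = (S₀/π) × [bracket] = (1361/π) × 0.393876 = 170.6 W/m².

Q̄ ≈ 171 W/m²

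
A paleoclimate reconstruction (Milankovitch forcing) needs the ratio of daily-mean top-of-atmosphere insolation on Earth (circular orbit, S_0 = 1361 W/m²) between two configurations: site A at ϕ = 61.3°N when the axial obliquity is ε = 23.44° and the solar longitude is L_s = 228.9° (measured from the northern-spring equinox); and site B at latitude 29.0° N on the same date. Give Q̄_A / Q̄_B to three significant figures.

— Configuration A (ϕ=+61.3°):
Solar declination: sin δ = sin ε · sin L_s = sin 23.44° × sin 228.9° = -0.29976, so δ = -17.443°.
cos h₀ = −tan(+61.3°) tan(-17.443°) = 0.5739, h₀ = 0.9595 rad.
Bracket: h₀ sin ϕ sin δ + cos ϕ cos δ sin h₀ = 0.9595×0.87715×-0.29976 + 0.48022×0.95402×0.81892 = -0.252286 + 0.375180 = 0.122894.
Q̄ = (S_0/π) × [bracket] = (1361/π) × 0.122894 = 53.240 W/m².
— Configuration B (ϕ=+29.0°):
cos h₀ = −tan(+29.0°) tan(-17.443°) = 0.1742, h₀ = 1.3957 rad.
Bracket: h₀ sin ϕ sin δ + cos ϕ cos δ sin h₀ = 1.3957×0.48481×-0.29976 + 0.87462×0.95402×0.98472 = -0.202832 + 0.821655 = 0.618823.
Q̄ = (S_0/π) × [bracket] = (1361/π) × 0.618823 = 268.09 W/m².
Ratio Q̄_A / Q̄_B = 53.240 / 268.09 = 0.1986.

Q̄_A / Q̄_B ≈ 0.199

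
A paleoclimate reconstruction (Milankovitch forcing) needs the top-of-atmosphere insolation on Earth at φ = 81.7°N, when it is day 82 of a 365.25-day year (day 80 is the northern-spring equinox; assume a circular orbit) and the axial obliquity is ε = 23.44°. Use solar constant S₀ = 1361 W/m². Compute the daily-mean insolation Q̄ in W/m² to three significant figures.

Q̄ ≈ 72.0 W/m²

Solar longitude: λ_s = 360° × (82 − 80)/365.25 = 1.971°.
sin δ = sin 23.44° × sin 1.971° = 0.01368, so δ = +0.784°.
cos H₀ = −tan(+81.7°) tan(+0.784°) = -0.0938, H₀ = 1.6647 rad.
Bracket: H₀ sin φ sin δ + cos φ cos δ sin H₀ = 1.6647×0.98953×0.01368 + 0.14436×0.99991×0.99559 = 0.022535 + 0.143710 = 0.166245.
Q̄ = (S₀/π) × [bracket] = (1361/π) × 0.166245 = 72.02 W/m².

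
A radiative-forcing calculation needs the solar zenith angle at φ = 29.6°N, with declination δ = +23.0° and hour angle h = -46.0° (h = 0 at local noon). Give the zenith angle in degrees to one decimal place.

θ_z = 41.5°

cos θ_z = sin φ sin δ + cos φ cos δ cos h = 0.192998 + 0.555987 = 0.748985.
θ_z = arccos(0.748985) = 41.5°.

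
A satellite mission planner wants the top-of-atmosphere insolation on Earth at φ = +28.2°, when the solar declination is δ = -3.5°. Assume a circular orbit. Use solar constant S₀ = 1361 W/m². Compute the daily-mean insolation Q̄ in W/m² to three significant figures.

cos H₀ = −tan(+28.2°) tan(-3.500°) = 0.0328, H₀ = 1.5380 rad.
Bracket: H₀ sin φ sin δ + cos φ cos δ sin H₀ = 1.5380×0.47255×-0.06105 + 0.88130×0.99813×0.99946 = -0.044370 + 0.879177 = 0.834807.
Q̄ = (S₀/π) × [bracket] = (1361/π) × 0.834807 = 361.7 W/m².

Q̄ ≈ 362 W/m²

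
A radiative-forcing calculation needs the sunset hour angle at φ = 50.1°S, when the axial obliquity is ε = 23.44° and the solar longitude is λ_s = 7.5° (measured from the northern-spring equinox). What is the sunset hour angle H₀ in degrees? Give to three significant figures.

Solar declination: sin δ = sin ε · sin λ_s = sin 23.44° × sin 7.5° = 0.05192, so δ = +2.976°.
cos H₀ = −tan φ · tan δ = −tan(-50.1°) × tan(+2.976°) = 0.0622, so H₀ = 1.5086 rad = 86.43°.

H₀ = 86.4°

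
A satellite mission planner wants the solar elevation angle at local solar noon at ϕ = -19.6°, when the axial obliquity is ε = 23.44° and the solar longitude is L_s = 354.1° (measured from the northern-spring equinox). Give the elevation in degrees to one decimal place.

72.7°

Solar declination: sin δ = sin ε · sin L_s = sin 23.44° × sin 354.1° = -0.04089, so δ = -2.343°.
At local noon the hour angle is zero, so the zenith angle equals |ϕ − δ| = |-19.6° − (-2.343°)| = 17.257°.
Elevation = 90° − 17.257° = 72.7°.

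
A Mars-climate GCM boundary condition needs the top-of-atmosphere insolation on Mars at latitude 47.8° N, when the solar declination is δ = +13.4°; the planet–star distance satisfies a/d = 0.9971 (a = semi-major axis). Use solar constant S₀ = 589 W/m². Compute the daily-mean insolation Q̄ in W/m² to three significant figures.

cos H₀ = −tan(+47.8°) tan(+13.400°) = -0.2627, H₀ = 1.8367 rad.
Bracket: H₀ sin φ sin δ + cos φ cos δ sin H₀ = 1.8367×0.74080×0.23175 + 0.67172×0.97278×0.96487 = 0.315325 + 0.630481 = 0.945806.
Inverse-square distance factor (a/d)² = 0.9971² = 0.994208.
Q̄ = (S₀/π) × 0.994208 × [bracket] = (589/π) × 0.994208 × 0.945806 = 176.3 W/m².

Q̄ ≈ 176 W/m²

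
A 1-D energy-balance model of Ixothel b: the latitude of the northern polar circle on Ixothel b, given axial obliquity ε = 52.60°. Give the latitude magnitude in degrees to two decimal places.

37.40°

The polar circle is the lowest latitude that experiences at least one full rotation of continuous daylight at the northern-summer solstice; it lies at |ϕ| = 90° − ε = 90° − 52.60° = 37.40°.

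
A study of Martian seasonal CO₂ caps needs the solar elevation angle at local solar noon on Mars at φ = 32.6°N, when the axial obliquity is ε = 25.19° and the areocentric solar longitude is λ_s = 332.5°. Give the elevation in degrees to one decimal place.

sin δ = sin 25.19° × sin 332.5° = -0.19653, so δ = -11.334°.
At local noon the hour angle is zero, so the zenith angle equals |φ − δ| = |+32.6° − (-11.334°)| = 43.934°.
Elevation = 90° − 43.934° = 46.1°.

46.1°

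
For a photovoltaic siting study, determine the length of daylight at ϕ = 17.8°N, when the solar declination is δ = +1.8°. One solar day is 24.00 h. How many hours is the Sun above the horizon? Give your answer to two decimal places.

12.08 h

cos h₀ = −tan ϕ · tan δ = −tan(+17.8°) × tan(+1.800°) = -0.0101, so h₀ = 1.5809 rad = 90.58°.
Daylight = 2h₀/(2π) × 24.00 h = (1.5809/π) × 24.00 = 12.08 h.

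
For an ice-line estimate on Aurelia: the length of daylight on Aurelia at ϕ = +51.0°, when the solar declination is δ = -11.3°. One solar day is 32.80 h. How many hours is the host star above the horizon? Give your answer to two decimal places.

13.80 h

cos h₀ = −tan ϕ · tan δ = −tan(+51.0°) × tan(-11.300°) = 0.2468, so h₀ = 1.3215 rad = 75.71°.
Daylight = 2h₀/(2π) × 32.80 h = (1.3215/π) × 32.80 = 13.80 h.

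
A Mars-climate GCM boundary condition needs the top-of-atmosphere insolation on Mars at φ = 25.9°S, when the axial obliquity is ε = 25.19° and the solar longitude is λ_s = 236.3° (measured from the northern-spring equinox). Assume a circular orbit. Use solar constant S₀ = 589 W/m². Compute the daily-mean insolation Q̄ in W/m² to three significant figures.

Solar declination: sin δ = sin ε · sin λ_s = sin 25.19° × sin 236.3° = -0.35410, so δ = -20.738°.
cos H₀ = −tan(-25.9°) tan(-20.738°) = -0.1839, H₀ = 1.7557 rad.
Bracket: H₀ sin φ sin δ + cos φ cos δ sin H₀ = 1.7557×-0.43680×-0.35410 + 0.89956×0.93521×0.98295 = 0.271556 + 0.826934 = 1.098490.
Q̄ = (S₀/π) × [bracket] = (589/π) × 1.098490 = 205.9 W/m².

Q̄ ≈ 206 W/m²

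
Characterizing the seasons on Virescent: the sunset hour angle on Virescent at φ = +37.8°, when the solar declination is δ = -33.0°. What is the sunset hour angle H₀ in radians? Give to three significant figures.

cos H₀ = −tan φ · tan δ = −tan(+37.8°) × tan(-33.000°) = 0.5037, so H₀ = 1.0429 rad = 59.75°.

H₀ = 1.04 rad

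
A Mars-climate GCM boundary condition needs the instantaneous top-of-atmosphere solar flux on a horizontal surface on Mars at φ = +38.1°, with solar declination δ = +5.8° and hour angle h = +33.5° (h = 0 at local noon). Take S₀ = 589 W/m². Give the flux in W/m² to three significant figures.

cos θ_z = sin φ sin δ + cos φ cos δ cos h = 0.062355 + 0.652855 = 0.715210.
Flux = S₀ · cos θ_z = 589 × 0.715210 = 421.3 W/m².

421 W/m²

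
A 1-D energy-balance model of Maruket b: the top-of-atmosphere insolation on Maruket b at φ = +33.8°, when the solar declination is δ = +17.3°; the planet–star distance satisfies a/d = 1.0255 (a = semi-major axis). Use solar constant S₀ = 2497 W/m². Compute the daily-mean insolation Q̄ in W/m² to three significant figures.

Q̄ ≈ 895 W/m²

cos H₀ = −tan(+33.8°) tan(+17.300°) = -0.2085, H₀ = 1.7808 rad.
Bracket: H₀ sin φ sin δ + cos φ cos δ sin H₀ = 1.7808×0.55630×0.29737 + 0.83098×0.95476×0.97802 = 0.294592 + 0.775948 = 1.070540.
Inverse-square distance factor (a/d)² = 1.0255² = 1.051650.
Q̄ = (S₀/π) × 1.051650 × [bracket] = (2497/π) × 1.051650 × 1.070540 = 894.8 W/m².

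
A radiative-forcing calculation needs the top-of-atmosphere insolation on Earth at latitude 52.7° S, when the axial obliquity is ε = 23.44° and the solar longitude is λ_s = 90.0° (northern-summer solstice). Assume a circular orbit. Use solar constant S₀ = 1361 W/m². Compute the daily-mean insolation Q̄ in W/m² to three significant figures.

Solar declination: sin δ = sin ε · sin λ_s = sin 23.44° × sin 90.0° = 0.39779, so δ = +23.440°.
cos H₀ = −tan(-52.7°) tan(+23.440°) = 0.5691, H₀ = 0.9653 rad.
Bracket: H₀ sin φ sin δ + cos φ cos δ sin H₀ = 0.9653×-0.79547×0.39779 + 0.60599×0.91748×0.82224 = -0.305450 + 0.457152 = 0.151702.
Q̄ = (S₀/π) × [bracket] = (1361/π) × 0.151702 = 65.72 W/m².

Q̄ ≈ 65.7 W/m²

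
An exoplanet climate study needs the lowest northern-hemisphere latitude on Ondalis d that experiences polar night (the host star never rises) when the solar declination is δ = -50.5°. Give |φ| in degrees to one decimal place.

Polar night requires cos H₀ = −tan φ tan δ ≥ 1, i.e. tan φ tan δ ≤ −1.
The boundary is |tan φ| · |tan δ| = 1, so |φ| = 90° − |δ| = 90° − 50.5° = 39.5° in the northern hemisphere.

|φ| = 39.5°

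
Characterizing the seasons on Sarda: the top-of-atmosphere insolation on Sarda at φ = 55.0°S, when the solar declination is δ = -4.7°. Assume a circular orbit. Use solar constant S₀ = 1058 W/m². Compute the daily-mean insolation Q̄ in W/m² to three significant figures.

Q̄ ≈ 229 W/m²

cos H₀ = −tan(-55.0°) tan(-4.700°) = -0.1174, H₀ = 1.6885 rad.
Bracket: H₀ sin φ sin δ + cos φ cos δ sin H₀ = 1.6885×-0.81915×-0.08194 + 0.57358×0.99664×0.99308 = 0.113334 + 0.567697 = 0.681031.
Q̄ = (S₀/π) × [bracket] = (1058/π) × 0.681031 = 229.4 W/m².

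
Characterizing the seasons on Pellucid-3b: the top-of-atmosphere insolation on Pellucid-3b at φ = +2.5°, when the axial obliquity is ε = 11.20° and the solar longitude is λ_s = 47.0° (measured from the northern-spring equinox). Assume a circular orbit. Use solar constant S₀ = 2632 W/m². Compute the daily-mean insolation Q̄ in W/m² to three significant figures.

Q̄ ≈ 837 W/m²

Solar declination: sin δ = sin ε · sin λ_s = sin 11.20° × sin 47.0° = 0.14205, so δ = +8.167°.
cos H₀ = −tan(+2.5°) tan(+8.167°) = -0.0063, H₀ = 1.5771 rad.
Bracket: H₀ sin φ sin δ + cos φ cos δ sin H₀ = 1.5771×0.04362×0.14205 + 0.99905×0.98986×0.99998 = 0.009772 + 0.988900 = 0.998672.
Q̄ = (S₀/π) × [bracket] = (2632/π) × 0.998672 = 836.7 W/m².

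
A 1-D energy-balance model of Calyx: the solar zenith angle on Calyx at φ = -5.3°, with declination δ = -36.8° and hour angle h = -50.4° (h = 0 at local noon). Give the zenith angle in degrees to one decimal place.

cos θ_z = sin φ sin δ + cos φ cos δ cos h = 0.055332 + 0.508223 = 0.563555.
θ_z = arccos(0.563555) = 55.7°.

θ_z = 55.7°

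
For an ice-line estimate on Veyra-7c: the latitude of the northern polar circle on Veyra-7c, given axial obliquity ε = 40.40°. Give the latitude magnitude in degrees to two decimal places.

The polar circle is the lowest latitude that experiences at least one full rotation of continuous daylight at the northern-summer solstice; it lies at |ϕ| = 90° − ε = 90° − 40.40° = 49.60°.

49.60°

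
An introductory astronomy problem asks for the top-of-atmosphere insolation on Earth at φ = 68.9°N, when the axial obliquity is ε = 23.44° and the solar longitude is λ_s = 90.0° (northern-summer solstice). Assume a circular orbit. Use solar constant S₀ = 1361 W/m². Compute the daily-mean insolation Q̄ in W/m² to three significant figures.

Solar declination: sin δ = sin ε · sin λ_s = sin 23.44° × sin 90.0° = 0.39779, so δ = +23.440°.
cos H₀ = −tan(+68.9°) tan(+23.440°) = -1.1236 ≤ −1 ⇒ polar day, H₀ = π.
Bracket: H₀ sin φ sin δ + cos φ cos δ sin H₀ = 3.1416×0.93295×0.39779 + 0.36000×0.91748×0.00000 = 1.165905 + 0.000000 = 1.165905.
Q̄ = (S₀/π) × [bracket] = (1361/π) × 1.165905 = 505.1 W/m².

Q̄ ≈ 505 W/m²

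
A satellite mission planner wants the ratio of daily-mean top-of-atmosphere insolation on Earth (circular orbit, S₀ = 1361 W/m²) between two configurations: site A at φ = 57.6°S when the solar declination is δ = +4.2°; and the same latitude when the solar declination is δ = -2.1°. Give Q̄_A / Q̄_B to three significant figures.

— Configuration A (φ=-57.6°):
cos H₀ = −tan(-57.6°) tan(+4.200°) = 0.1157, H₀ = 1.4548 rad.
Bracket: H₀ sin φ sin δ + cos φ cos δ sin H₀ = 1.4548×-0.84433×0.07324 + 0.53583×0.99731×0.99328 = -0.089963 + 0.530798 = 0.440835.
Q̄ = (S₀/π) × [bracket] = (1361/π) × 0.440835 = 190.98 W/m².
— Configuration B (φ=-57.6°):
cos H₀ = −tan(-57.6°) tan(-2.100°) = -0.0578, H₀ = 1.6286 rad.
Bracket: H₀ sin φ sin δ + cos φ cos δ sin H₀ = 1.6286×-0.84433×-0.03664 + 0.53583×0.99933×0.99833 = 0.050383 + 0.534577 = 0.584960.
Q̄ = (S₀/π) × [bracket] = (1361/π) × 0.584960 = 253.42 W/m².
Ratio Q̄_A / Q̄_B = 190.98 / 253.42 = 0.7536.

Q̄_A / Q̄_B ≈ 0.754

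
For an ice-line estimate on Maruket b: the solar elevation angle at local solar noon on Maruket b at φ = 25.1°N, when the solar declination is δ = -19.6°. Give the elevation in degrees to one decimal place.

45.3°

At local noon the hour angle is zero, so the zenith angle equals |φ − δ| = |+25.1° − (-19.600°)| = 44.700°.
Elevation = 90° − 44.700° = 45.3°.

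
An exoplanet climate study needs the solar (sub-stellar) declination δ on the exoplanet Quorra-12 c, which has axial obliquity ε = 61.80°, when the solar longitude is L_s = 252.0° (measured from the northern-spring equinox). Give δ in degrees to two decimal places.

δ = -56.95°

sin δ = sin ε · sin L_s = sin 61.80° × sin 252.0° = -0.838169.
δ = arcsin(-0.838169) = -56.95°.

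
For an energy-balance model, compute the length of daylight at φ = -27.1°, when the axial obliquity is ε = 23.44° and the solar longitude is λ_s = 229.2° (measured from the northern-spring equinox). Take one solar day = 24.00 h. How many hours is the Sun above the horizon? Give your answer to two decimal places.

Solar declination: sin δ = sin ε · sin λ_s = sin 23.44° × sin 229.2° = -0.30112, so δ = -17.525°.
cos H₀ = −tan φ · tan δ = −tan(-27.1°) × tan(-17.525°) = -0.1616, so H₀ = 1.7331 rad = 99.30°.
Daylight = 2H₀/(2π) × 24.00 h = (1.7331/π) × 24.00 = 13.24 h.

13.24 h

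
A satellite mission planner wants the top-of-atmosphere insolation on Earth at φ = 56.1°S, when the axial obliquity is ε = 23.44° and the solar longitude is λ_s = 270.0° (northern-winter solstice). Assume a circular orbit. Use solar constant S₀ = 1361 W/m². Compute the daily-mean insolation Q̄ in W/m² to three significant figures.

Solar declination: sin δ = sin ε · sin λ_s = sin 23.44° × sin 270.0° = -0.39779, so δ = -23.440°.
cos H₀ = −tan(-56.1°) tan(-23.440°) = -0.6452, H₀ = 2.2721 rad.
Bracket: H₀ sin φ sin δ + cos φ cos δ sin H₀ = 2.2721×-0.83001×-0.39779 + 0.55775×0.91748×0.76400 = 0.750179 + 0.390957 = 1.141136.
Q̄ = (S₀/π) × [bracket] = (1361/π) × 1.141136 = 494.4 W/m².

Q̄ ≈ 494 W/m²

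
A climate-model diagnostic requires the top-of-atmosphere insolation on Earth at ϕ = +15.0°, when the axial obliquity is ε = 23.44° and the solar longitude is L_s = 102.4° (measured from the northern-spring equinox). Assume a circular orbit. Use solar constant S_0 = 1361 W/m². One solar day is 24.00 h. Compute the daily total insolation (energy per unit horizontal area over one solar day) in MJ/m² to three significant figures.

Solar declination: sin δ = sin ε · sin L_s = sin 23.44° × sin 102.4° = 0.38851, so δ = +22.862°.
cos h₀ = −tan(+15.0°) tan(+22.862°) = -0.1130, h₀ = 1.6840 rad.
Bracket: h₀ sin ϕ sin δ + cos ϕ cos δ sin h₀ = 1.6840×0.25882×0.38851 + 0.96593×0.92144×0.99360 = 0.169333 + 0.884350 = 1.053683.
Q̄ = (S_0/π) × [bracket] = (1361/π) × 1.053683 = 456.48 W/m².
Daily total = Q̄ × 24.00 h × 3600 s/h = 456.48 × 24.00 × 3600 / 10⁶ = 39.44 MJ/m².

39.4 MJ/m²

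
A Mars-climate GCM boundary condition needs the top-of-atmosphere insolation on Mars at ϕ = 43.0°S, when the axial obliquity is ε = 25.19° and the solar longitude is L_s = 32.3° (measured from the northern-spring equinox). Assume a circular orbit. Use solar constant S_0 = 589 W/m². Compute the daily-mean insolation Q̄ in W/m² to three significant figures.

Q̄ ≈ 91.0 W/m²

Solar declination: sin δ = sin ε · sin L_s = sin 25.19° × sin 32.3° = 0.22743, so δ = +13.146°.
cos h₀ = −tan(-43.0°) tan(+13.146°) = 0.2178, h₀ = 1.3512 rad.
Bracket: h₀ sin ϕ sin δ + cos ϕ cos δ sin h₀ = 1.3512×-0.68200×0.22743 + 0.73135×0.97379×0.97600 = -0.209581 + 0.695089 = 0.485508.
Q̄ = (S_0/π) × [bracket] = (589/π) × 0.485508 = 91.03 W/m².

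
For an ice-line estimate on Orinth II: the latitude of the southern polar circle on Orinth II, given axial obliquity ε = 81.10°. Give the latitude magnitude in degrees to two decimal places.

The polar circle is the lowest latitude that experiences at least one full rotation of continuous darkness at the northern-summer solstice; it lies at |ϕ| = 90° − ε = 90° − 81.10° = 8.90°.

8.90°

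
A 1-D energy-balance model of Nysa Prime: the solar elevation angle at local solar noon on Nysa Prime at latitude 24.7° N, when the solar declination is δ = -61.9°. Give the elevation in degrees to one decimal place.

At local noon the hour angle is zero, so the zenith angle equals |φ − δ| = |+24.7° − (-61.900°)| = 86.600°.
Elevation = 90° − 86.600° = 3.4°.

3.4°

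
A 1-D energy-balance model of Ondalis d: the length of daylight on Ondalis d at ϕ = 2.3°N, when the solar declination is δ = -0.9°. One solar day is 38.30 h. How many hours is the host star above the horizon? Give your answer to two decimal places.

cos h₀ = −tan ϕ · tan δ = −tan(+2.3°) × tan(-0.900°) = 0.0006, so h₀ = 1.5702 rad = 89.96°.
Daylight = 2h₀/(2π) × 38.30 h = (1.5702/π) × 38.30 = 19.14 h.

19.14 h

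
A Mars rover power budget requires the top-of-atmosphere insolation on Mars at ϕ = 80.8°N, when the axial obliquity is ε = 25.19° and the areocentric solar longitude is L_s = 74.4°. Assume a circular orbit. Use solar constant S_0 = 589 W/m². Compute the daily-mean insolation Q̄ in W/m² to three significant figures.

Q̄ ≈ 238 W/m²

sin δ = sin 25.19° × sin 74.4° = 0.40994, so δ = +24.201°.
cos h₀ = −tan(+80.8°) tan(+24.201°) = -2.7749 ≤ −1 ⇒ polar day, h₀ = π.
Bracket: h₀ sin ϕ sin δ + cos ϕ cos δ sin h₀ = 3.1416×0.98714×0.40994 + 0.15988×0.91211×0.00000 = 1.271306 + 0.000000 = 1.271306.
Q̄ = (S_0/π) × [bracket] = (589/π) × 1.271306 = 238.4 W/m².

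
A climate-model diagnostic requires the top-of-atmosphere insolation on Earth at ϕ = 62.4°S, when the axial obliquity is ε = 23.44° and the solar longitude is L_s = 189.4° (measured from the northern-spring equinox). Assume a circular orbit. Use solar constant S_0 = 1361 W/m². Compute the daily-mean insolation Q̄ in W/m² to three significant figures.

Q̄ ≈ 241 W/m²

Solar declination: sin δ = sin ε · sin L_s = sin 23.44° × sin 189.4° = -0.06497, so δ = -3.725°.
cos h₀ = −tan(-62.4°) tan(-3.725°) = -0.1245, h₀ = 1.6957 rad.
Bracket: h₀ sin ϕ sin δ + cos ϕ cos δ sin h₀ = 1.6957×-0.88620×-0.06497 + 0.46330×0.99789×0.99221 = 0.097632 + 0.458721 = 0.556353.
Q̄ = (S_0/π) × [bracket] = (1361/π) × 0.556353 = 241.0 W/m².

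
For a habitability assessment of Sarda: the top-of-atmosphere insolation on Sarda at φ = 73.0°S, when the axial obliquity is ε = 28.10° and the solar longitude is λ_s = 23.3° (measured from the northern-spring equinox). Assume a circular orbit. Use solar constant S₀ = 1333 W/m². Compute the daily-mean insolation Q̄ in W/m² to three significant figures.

Q̄ ≈ 27.4 W/m²

Solar declination: sin δ = sin ε · sin λ_s = sin 28.10° × sin 23.3° = 0.18631, so δ = +10.737°.
cos H₀ = −tan(-73.0°) tan(+10.737°) = 0.6202, H₀ = 0.9017 rad.
Bracket: H₀ sin φ sin δ + cos φ cos δ sin H₀ = 0.9017×-0.95630×0.18631 + 0.29237×0.98249×0.78441 = -0.160654 + 0.225322 = 0.064668.
Q̄ = (S₀/π) × [bracket] = (1333/π) × 0.064668 = 27.44 W/m².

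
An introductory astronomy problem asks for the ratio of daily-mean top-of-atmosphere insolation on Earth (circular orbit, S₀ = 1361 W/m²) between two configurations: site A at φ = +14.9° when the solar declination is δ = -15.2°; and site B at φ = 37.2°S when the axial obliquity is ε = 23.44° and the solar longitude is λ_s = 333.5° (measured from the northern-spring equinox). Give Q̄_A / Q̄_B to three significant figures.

Q̄_A / Q̄_B ≈ 0.864

— Configuration A (φ=+14.9°):
cos H₀ = −tan(+14.9°) tan(-15.200°) = 0.0723, H₀ = 1.4984 rad.
Bracket: H₀ sin φ sin δ + cos φ cos δ sin H₀ = 1.4984×0.25713×-0.26219 + 0.96638×0.96502×0.99738 = -0.101018 + 0.930133 = 0.829115.
Q̄ = (S₀/π) × [bracket] = (1361/π) × 0.829115 = 359.19 W/m².
— Configuration B (φ=-37.2°):
Solar declination: sin δ = sin ε · sin λ_s = sin 23.44° × sin 333.5° = -0.17749, so δ = -10.224°.
cos H₀ = −tan(-37.2°) tan(-10.224°) = -0.1369, H₀ = 1.7081 rad.
Bracket: H₀ sin φ sin δ + cos φ cos δ sin H₀ = 1.7081×-0.60460×-0.17749 + 0.79653×0.98412×0.99059 = 0.183297 + 0.776505 = 0.959802.
Q̄ = (S₀/π) × [bracket] = (1361/π) × 0.959802 = 415.81 W/m².
Ratio Q̄_A / Q̄_B = 359.19 / 415.81 = 0.8638.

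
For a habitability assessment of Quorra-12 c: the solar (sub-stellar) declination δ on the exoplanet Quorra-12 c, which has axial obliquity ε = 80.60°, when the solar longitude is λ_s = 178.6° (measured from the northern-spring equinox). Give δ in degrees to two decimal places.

δ = +1.38°

sin δ = sin ε · sin λ_s = sin 80.60° × sin 178.6° = 0.024104.
δ = arcsin(0.024104) = +1.38°.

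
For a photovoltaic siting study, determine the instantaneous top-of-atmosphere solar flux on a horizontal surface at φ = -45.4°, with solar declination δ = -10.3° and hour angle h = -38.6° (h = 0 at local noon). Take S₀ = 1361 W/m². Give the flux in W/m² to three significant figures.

cos θ_z = sin φ sin δ + cos φ cos δ cos h = 0.127312 + 0.539904 = 0.667216.
Flux = S₀ · cos θ_z = 1361 × 0.667216 = 908.1 W/m².

908 W/m²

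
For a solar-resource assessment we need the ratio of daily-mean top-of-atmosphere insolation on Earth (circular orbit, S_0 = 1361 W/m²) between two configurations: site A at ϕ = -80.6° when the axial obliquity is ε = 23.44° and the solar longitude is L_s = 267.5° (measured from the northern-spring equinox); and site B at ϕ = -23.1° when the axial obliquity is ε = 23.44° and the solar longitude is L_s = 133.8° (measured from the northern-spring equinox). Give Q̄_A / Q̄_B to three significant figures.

Q̄_A / Q̄_B ≈ 1.73

— Configuration A (ϕ=-80.6°):
Solar declination: sin δ = sin ε · sin L_s = sin 23.44° × sin 267.5° = -0.39741, so δ = -23.416°.
cos h₀ = −tan(-80.6°) tan(-23.416°) = -2.6160 ≤ −1 ⇒ polar day, h₀ = π.
Bracket: h₀ sin ϕ sin δ + cos ϕ cos δ sin h₀ = 3.1416×-0.98657×-0.39741 + 0.16333×0.91764×0.00000 = 1.231736 + 0.000000 = 1.231736.
Q̄ = (S_0/π) × [bracket] = (1361/π) × 1.231736 = 533.61 W/m².
— Configuration B (ϕ=-23.1°):
Solar declination: sin δ = sin ε · sin L_s = sin 23.44° × sin 133.8° = 0.28711, so δ = +16.685°.
cos h₀ = −tan(-23.1°) tan(+16.685°) = 0.1278, h₀ = 1.4426 rad.
Bracket: h₀ sin ϕ sin δ + cos ϕ cos δ sin h₀ = 1.4426×-0.39234×0.28711 + 0.91982×0.95790×0.99179 = -0.162501 + 0.873862 = 0.711361.
Q̄ = (S_0/π) × [bracket] = (1361/π) × 0.711361 = 308.18 W/m².
Ratio Q̄_A / Q̄_B = 533.61 / 308.18 = 1.731.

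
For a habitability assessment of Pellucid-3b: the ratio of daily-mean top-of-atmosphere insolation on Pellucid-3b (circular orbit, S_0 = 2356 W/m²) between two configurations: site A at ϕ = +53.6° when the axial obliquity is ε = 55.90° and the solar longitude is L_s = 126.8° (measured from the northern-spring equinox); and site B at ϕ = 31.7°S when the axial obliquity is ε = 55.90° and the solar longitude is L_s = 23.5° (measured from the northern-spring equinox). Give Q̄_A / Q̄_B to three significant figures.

Q̄_A / Q̄_B ≈ 3.05

— Configuration A (ϕ=+53.6°):
Solar declination: sin δ = sin ε · sin L_s = sin 55.90° × sin 126.8° = 0.66305, so δ = +41.533°.
cos h₀ = −tan(+53.6°) tan(+41.533°) = -1.2014 ≤ −1 ⇒ polar day, h₀ = π.
Bracket: h₀ sin ϕ sin δ + cos ϕ cos δ sin h₀ = 3.1416×0.80489×0.66305 + 0.59342×0.74857×0.00000 = 1.676616 + 0.000000 = 1.676616.
Q̄ = (S_0/π) × [bracket] = (2356/π) × 1.676616 = 1257.4 W/m².
— Configuration B (ϕ=-31.7°):
Solar declination: sin δ = sin ε · sin L_s = sin 55.90° × sin 23.5° = 0.33019, so δ = +19.280°.
cos h₀ = −tan(-31.7°) tan(+19.280°) = 0.2160, h₀ = 1.3530 rad.
Bracket: h₀ sin ϕ sin δ + cos ϕ cos δ sin h₀ = 1.3530×-0.52547×0.33019 + 0.85081×0.94392×0.97638 = -0.234752 + 0.784127 = 0.549375.
Q̄ = (S_0/π) × [bracket] = (2356/π) × 0.549375 = 412.00 W/m².
Ratio Q̄_A / Q̄_B = 1257.4 / 412.00 = 3.052.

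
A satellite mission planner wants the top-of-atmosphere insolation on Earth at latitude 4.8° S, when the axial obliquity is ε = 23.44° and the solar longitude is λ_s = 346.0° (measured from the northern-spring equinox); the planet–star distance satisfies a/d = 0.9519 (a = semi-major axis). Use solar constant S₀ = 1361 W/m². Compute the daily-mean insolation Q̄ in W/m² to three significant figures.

Solar declination: sin δ = sin ε · sin λ_s = sin 23.44° × sin 346.0° = -0.09623, so δ = -5.522°.
cos H₀ = −tan(-4.8°) tan(-5.522°) = -0.0081, H₀ = 1.5789 rad.
Bracket: H₀ sin φ sin δ + cos φ cos δ sin H₀ = 1.5789×-0.08368×-0.09623 + 0.99649×0.99536×0.99997 = 0.012714 + 0.991837 = 1.004551.
Inverse-square distance factor (a/d)² = 0.9519² = 0.906114.
Q̄ = (S₀/π) × 0.906114 × [bracket] = (1361/π) × 0.906114 × 1.004551 = 394.3 W/m².

Q̄ ≈ 394 W/m²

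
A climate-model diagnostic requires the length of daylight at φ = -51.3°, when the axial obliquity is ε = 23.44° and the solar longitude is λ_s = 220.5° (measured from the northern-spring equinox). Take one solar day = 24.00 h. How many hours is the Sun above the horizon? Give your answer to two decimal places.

Solar declination: sin δ = sin ε · sin λ_s = sin 23.44° × sin 220.5° = -0.25834, so δ = -14.972°.
cos H₀ = −tan φ · tan δ = −tan(-51.3°) × tan(-14.972°) = -0.3338, so H₀ = 1.9111 rad = 109.50°.
Daylight = 2H₀/(2π) × 24.00 h = (1.9111/π) × 24.00 = 14.60 h.

14.60 h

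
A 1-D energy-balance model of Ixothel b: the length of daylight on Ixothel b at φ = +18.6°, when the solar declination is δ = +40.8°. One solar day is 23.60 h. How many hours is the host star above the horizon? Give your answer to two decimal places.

14.01 h

cos H₀ = −tan φ · tan δ = −tan(+18.6°) × tan(+40.800°) = -0.2905, so H₀ = 1.8655 rad = 106.89°.
Daylight = 2H₀/(2π) × 23.60 h = (1.8655/π) × 23.60 = 14.01 h.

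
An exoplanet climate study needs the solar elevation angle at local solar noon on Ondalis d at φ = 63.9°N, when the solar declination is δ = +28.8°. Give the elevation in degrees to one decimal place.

54.9°

At local noon the hour angle is zero, so the zenith angle equals |φ − δ| = |+63.9° − (+28.800°)| = 35.100°.
Elevation = 90° − 35.100° = 54.9°.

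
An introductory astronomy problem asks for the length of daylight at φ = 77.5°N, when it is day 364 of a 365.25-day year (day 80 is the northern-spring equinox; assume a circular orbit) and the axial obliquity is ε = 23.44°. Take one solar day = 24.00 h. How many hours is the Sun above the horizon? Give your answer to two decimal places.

0.00 h

Solar longitude: λ_s = 360° × (364 − 80)/365.25 = 279.918°.
sin δ = sin 23.44° × sin 279.918° = -0.39184, so δ = -23.069°.
cos H₀ = −tan φ · tan δ = 1.9211 ≥ 1, so the Sun never rises (polar night) and H₀ = 0.
Daylight = 2H₀/(2π) × 24.00 h = (0.0000/π) × 24.00 = 0.00 h.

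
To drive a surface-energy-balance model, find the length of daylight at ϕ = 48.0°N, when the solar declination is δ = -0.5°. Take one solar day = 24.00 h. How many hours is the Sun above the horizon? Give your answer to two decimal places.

cos h₀ = −tan ϕ · tan δ = −tan(+48.0°) × tan(-0.500°) = 0.0097, so h₀ = 1.5611 rad = 89.44°.
Daylight = 2h₀/(2π) × 24.00 h = (1.5611/π) × 24.00 = 11.93 h.

11.93 h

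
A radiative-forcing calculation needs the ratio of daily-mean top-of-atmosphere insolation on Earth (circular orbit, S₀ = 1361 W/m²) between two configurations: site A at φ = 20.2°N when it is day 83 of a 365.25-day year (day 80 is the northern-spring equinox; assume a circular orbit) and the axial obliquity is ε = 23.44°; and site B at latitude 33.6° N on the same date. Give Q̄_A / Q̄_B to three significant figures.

— Configuration A (φ=+20.2°):
Solar longitude: λ_s = 360° × (83 − 80)/365.25 = 2.957°.
sin δ = sin 23.44° × sin 2.957° = 0.02052, so δ = +1.176°.
cos H₀ = −tan(+20.2°) tan(+1.176°) = -0.0076, H₀ = 1.5783 rad.
Bracket: H₀ sin φ sin δ + cos φ cos δ sin H₀ = 1.5783×0.34530×0.02052 + 0.93849×0.99979×0.99997 = 0.011183 + 0.938265 = 0.949448.
Q̄ = (S₀/π) × [bracket] = (1361/π) × 0.949448 = 411.32 W/m².
— Configuration B (φ=+33.6°):
cos H₀ = −tan(+33.6°) tan(+1.176°) = -0.0136, H₀ = 1.5844 rad.
Bracket: H₀ sin φ sin δ + cos φ cos δ sin H₀ = 1.5844×0.55339×0.02052 + 0.83292×0.99979×0.99991 = 0.017992 + 0.832670 = 0.850662.
Q̄ = (S₀/π) × [bracket] = (1361/π) × 0.850662 = 368.52 W/m².
Ratio Q̄_A / Q̄_B = 411.32 / 368.52 = 1.116.

Q̄_A / Q̄_B ≈ 1.12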